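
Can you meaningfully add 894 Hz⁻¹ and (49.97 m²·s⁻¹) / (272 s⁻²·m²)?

Yes

Expand each in SI base units:
  894 Hz⁻¹:  Hz⁻¹ = (s⁻¹)⁻¹ = s
  (49.97 m²·s⁻¹) / (272 s⁻²·m²):  [m²·s⁻¹] / [m²·s⁻²] = s
Both are s, so they have the same dimensions and can be added.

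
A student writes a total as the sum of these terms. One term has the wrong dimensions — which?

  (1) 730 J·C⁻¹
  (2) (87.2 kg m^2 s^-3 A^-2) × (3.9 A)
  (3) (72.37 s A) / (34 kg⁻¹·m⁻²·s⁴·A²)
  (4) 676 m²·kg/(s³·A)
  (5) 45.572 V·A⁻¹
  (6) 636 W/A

(5)

Expand each in SI base units:
  (1) J·C⁻¹ = N·m·(s·A)⁻¹ = kg·m²·s⁻³·A⁻¹
  (2) [kg·m²·s⁻³·A⁻²] · [A] = kg·m²·s⁻³·A⁻¹
  (3) [s·A] / [kg⁻¹·m⁻²·s⁴·A²] = kg·m²·s⁻³·A⁻¹
  (4) kg·m²·s⁻³·A⁻¹
  (5) V·A⁻¹ = J·C⁻¹·A⁻¹ = kg·m²·s⁻³·A⁻²
  (6) W·A⁻¹ = J·s⁻¹·A⁻¹ = kg·m²·s⁻³·A⁻¹
All reduce to kg·m²·s⁻³·A⁻¹ except (5), which is kg·m²·s⁻³·A⁻².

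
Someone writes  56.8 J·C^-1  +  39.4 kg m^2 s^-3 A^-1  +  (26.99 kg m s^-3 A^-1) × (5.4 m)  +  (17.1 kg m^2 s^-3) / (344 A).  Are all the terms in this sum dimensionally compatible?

Work out the base dimensions of each:
  56.8 J·C^-1:  J·C⁻¹ = N·m·(s·A)⁻¹ = kg·m²·s⁻³·A⁻¹
  39.4 kg m^2 s^-3 A^-1:  kg·m²·s⁻³·A⁻¹
  (26.99 kg m s^-3 A^-1) × (5.4 m):  [kg·m·s⁻³·A⁻¹] · [m] = kg·m²·s⁻³·A⁻¹
  (17.1 kg m^2 s^-3) / (344 A):  [kg·m²·s⁻³] / [A] = kg·m²·s⁻³·A⁻¹
Every term reduces to kg·m²·s⁻³·A⁻¹.

Yes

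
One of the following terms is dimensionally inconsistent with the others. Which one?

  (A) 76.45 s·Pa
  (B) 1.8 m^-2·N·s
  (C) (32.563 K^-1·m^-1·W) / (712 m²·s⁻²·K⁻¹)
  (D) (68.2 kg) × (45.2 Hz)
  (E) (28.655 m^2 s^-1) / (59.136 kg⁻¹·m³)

Reduce each to base SI dimensions:
  (A) Pa·s = N·m⁻²·s = kg·m⁻¹·s⁻¹
  (B) N·s·m⁻² = kg·m·s⁻²·s·m⁻² = kg·m⁻¹·s⁻¹
  (C) [kg·m·s⁻³·K⁻¹] / [m²·s⁻²·K⁻¹] = kg·m⁻¹·s⁻¹
  (D) [kg] · [s⁻¹] = kg·s⁻¹
  (E) [m²·s⁻¹] / [kg⁻¹·m³] = kg·m⁻¹·s⁻¹
All reduce to kg·m⁻¹·s⁻¹ except (D), which is kg·s⁻¹.

(D)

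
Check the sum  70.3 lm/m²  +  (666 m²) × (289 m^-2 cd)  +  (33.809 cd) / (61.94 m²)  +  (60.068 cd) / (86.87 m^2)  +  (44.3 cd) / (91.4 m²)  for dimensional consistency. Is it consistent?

No

Expand each in SI base units:
  70.3 lm/m²:  lm·m⁻² = cd·m⁻² = m⁻²·cd
  (666 m²) × (289 m^-2 cd):  [m²] · [m⁻²·cd] = cd
  (33.809 cd) / (61.94 m²):  [cd] / [m²] = m⁻²·cd
  (60.068 cd) / (86.87 m^2):  [cd] / [m²] = m⁻²·cd
  (44.3 cd) / (91.4 m²):  [cd] / [m²] = m⁻²·cd
The terms do not share a single dimension (cd vs m⁻²·cd).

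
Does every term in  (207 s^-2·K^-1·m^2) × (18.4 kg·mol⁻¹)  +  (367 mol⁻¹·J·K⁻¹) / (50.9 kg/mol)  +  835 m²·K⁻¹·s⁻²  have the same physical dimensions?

No

Work out the base dimensions of each:
  (207 s^-2·K^-1·m^2) × (18.4 kg·mol⁻¹):  [m²·s⁻²·K⁻¹] · [kg·mol⁻¹] = kg·m²·s⁻²·K⁻¹·mol⁻¹
  (367 mol⁻¹·J·K⁻¹) / (50.9 kg/mol):  [kg·m²·s⁻²·K⁻¹·mol⁻¹] / [kg·mol⁻¹] = m²·s⁻²·K⁻¹
  835 m²·K⁻¹·s⁻²:  m²·s⁻²·K⁻¹
The terms do not share a single dimension (kg·m²·s⁻²·K⁻¹·mol⁻¹ vs m²·s⁻²·K⁻¹).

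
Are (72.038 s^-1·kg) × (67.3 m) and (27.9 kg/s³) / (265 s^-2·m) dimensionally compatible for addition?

No

Expand each in SI base units:
  (72.038 s^-1·kg) × (67.3 m):  [kg·s⁻¹] · [m] = kg·m·s⁻¹
  (27.9 kg/s³) / (265 s^-2·m):  [kg·s⁻³] / [m·s⁻²] = kg·m⁻¹·s⁻¹
kg·m·s⁻¹ ≠ kg·m⁻¹·s⁻¹, so they cannot be added.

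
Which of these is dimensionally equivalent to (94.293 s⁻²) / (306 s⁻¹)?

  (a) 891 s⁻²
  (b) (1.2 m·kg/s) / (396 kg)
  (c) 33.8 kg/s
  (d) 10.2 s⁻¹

Reference: [s⁻²] / [s⁻¹] = s⁻¹.
Each option:
  (a) s⁻²
  (b) [kg·m·s⁻¹] / [kg] = m·s⁻¹
  (c) kg·s⁻¹
  (d) s⁻¹  ← same
Only (d) matches s⁻¹.

(d)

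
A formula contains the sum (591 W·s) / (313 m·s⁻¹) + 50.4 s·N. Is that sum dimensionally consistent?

Yes

Expand each in SI base units:
  (591 W·s) / (313 m·s⁻¹):  [kg·m²·s⁻²] / [m·s⁻¹] = kg·m·s⁻¹
  50.4 s·N:  N·s = kg·m·s⁻²·s = kg·m·s⁻¹
Both are kg·m·s⁻¹, so they have the same dimensions and can be added.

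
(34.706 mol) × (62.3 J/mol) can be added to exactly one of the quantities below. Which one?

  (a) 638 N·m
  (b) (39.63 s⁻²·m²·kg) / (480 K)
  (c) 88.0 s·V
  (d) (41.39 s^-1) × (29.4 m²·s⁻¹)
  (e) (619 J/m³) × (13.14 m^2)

Reference: [mol] · [kg·m²·s⁻²·mol⁻¹] = kg·m²·s⁻².
Each option:
  (a) N·m = kg·m·s⁻²·m = kg·m²·s⁻²  ← same
  (b) [kg·m²·s⁻²] / [K] = kg·m²·s⁻²·K⁻¹
  (c) V·s = J·C⁻¹·s = kg·m²·s⁻²·A⁻¹
  (d) [s⁻¹] · [m²·s⁻¹] = m²·s⁻²
  (e) [kg·m⁻¹·s⁻²] · [m²] = kg·m·s⁻²
Only (a) matches kg·m²·s⁻².

(a)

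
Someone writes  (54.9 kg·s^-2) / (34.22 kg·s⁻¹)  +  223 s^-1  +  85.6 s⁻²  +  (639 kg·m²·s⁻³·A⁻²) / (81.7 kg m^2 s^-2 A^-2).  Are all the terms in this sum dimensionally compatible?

In SI base units:
  (54.9 kg·s^-2) / (34.22 kg·s⁻¹):  [kg·s⁻²] / [kg·s⁻¹] = s⁻¹
  223 s^-1:  s⁻¹
  85.6 s⁻²:  s⁻²
  (639 kg·m²·s⁻³·A⁻²) / (81.7 kg m^2 s^-2 A^-2):  [kg·m²·s⁻³·A⁻²] / [kg·m²·s⁻²·A⁻²] = s⁻¹
The terms do not share a single dimension (s⁻² vs s⁻¹).

No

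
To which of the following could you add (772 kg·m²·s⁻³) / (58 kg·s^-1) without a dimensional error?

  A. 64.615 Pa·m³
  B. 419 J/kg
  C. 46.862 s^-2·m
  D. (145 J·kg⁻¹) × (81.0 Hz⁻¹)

Reference: [kg·m²·s⁻³] / [kg·s⁻¹] = m²·s⁻².
Each option:
  A. Pa·m³ = N·m⁻²·m³ = kg·m²·s⁻²
  B. J·kg⁻¹ = N·m·kg⁻¹ = m²·s⁻²  ← same
  C. m·s⁻²
  D. [m²·s⁻²] · [s] = m²·s⁻¹
Only B. matches m²·s⁻².

B.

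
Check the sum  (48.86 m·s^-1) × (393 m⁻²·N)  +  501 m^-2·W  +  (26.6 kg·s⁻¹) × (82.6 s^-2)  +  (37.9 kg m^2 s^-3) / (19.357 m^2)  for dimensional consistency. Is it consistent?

Yes

Expand each in SI base units:
  (48.86 m·s^-1) × (393 m⁻²·N):  [m·s⁻¹] · [kg·m⁻¹·s⁻²] = kg·s⁻³
  501 m^-2·W:  W·m⁻² = J·s⁻¹·m⁻² = kg·s⁻³
  (26.6 kg·s⁻¹) × (82.6 s^-2):  [kg·s⁻¹] · [s⁻²] = kg·s⁻³
  (37.9 kg m^2 s^-3) / (19.357 m^2):  [kg·m²·s⁻³] / [m²] = kg·s⁻³
Every term reduces to kg·s⁻³.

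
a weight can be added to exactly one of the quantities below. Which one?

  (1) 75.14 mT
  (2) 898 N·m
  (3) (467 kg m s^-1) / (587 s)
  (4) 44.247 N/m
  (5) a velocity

Reference: [weight] = kg·m·s⁻².
Each option:
  (1) T = Wb·m⁻² = kg·s⁻²·A⁻¹
  (2) N·m = kg·m·s⁻²·m = kg·m²·s⁻²
  (3) [kg·m·s⁻¹] / [s] = kg·m·s⁻²  ← same
  (4) N·m⁻¹ = kg·m·s⁻²·m⁻¹ = kg·s⁻²
  (5) [velocity] = m·s⁻¹
Only (3) matches kg·m·s⁻².

(3)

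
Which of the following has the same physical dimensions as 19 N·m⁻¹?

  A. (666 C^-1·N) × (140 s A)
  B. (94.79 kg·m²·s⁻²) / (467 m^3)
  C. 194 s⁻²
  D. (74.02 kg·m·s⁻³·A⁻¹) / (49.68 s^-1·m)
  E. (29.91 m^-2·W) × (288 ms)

Reference: N·m⁻¹ = kg·m·s⁻²·m⁻¹ = kg·s⁻².
Each option:
  A. [kg·m·s⁻³·A⁻¹] · [s·A] = kg·m·s⁻²
  B. [kg·m²·s⁻²] / [m³] = kg·m⁻¹·s⁻²
  C. s⁻²
  D. [kg·m·s⁻³·A⁻¹] / [m·s⁻¹] = kg·s⁻²·A⁻¹
  E. [kg·s⁻³] · [s] = kg·s⁻²  ← same
Only E. matches kg·s⁻².

E.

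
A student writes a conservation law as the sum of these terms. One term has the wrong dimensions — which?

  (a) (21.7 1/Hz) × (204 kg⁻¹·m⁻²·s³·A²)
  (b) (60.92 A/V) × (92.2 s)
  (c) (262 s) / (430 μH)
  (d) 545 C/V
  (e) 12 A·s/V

Expand each in SI base units:
  (a) [s] · [kg⁻¹·m⁻²·s³·A²] = kg⁻¹·m⁻²·s⁴·A²
  (b) [kg⁻¹·m⁻²·s³·A²] · [s] = kg⁻¹·m⁻²·s⁴·A²
  (c) [s] / [kg·m²·s⁻²·A⁻²] = kg⁻¹·m⁻²·s³·A²
  (d) C·V⁻¹ = s·A·(J·C⁻¹)⁻¹ = kg⁻¹·m⁻²·s⁴·A²
  (e) A·s·V⁻¹ = A·s·(J·C⁻¹)⁻¹ = kg⁻¹·m⁻²·s⁴·A²
All reduce to kg⁻¹·m⁻²·s⁴·A² except (c), which is kg⁻¹·m⁻²·s³·A².

(c)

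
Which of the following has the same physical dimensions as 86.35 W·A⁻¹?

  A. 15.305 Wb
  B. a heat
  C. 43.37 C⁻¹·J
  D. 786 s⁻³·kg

C.

Reference: W·A⁻¹ = J·s⁻¹·A⁻¹ = kg·m²·s⁻³·A⁻¹.
Each option:
  A. Wb = V·s = kg·m²·s⁻²·A⁻¹
  B. [heat] = kg·m²·s⁻²
  C. J·C⁻¹ = N·m·(s·A)⁻¹ = kg·m²·s⁻³·A⁻¹  ← same
  D. kg·s⁻³
Only C. matches kg·m²·s⁻³·A⁻¹.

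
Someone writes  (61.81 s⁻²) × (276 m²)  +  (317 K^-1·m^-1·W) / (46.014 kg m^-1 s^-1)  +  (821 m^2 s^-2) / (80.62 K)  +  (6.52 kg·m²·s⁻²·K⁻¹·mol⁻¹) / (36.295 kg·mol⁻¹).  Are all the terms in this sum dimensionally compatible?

Dimensions:
  (61.81 s⁻²) × (276 m²):  [s⁻²] · [m²] = m²·s⁻²
  (317 K^-1·m^-1·W) / (46.014 kg m^-1 s^-1):  [kg·m·s⁻³·K⁻¹] / [kg·m⁻¹·s⁻¹] = m²·s⁻²·K⁻¹
  (821 m^2 s^-2) / (80.62 K):  [m²·s⁻²] / [K] = m²·s⁻²·K⁻¹
  (6.52 kg·m²·s⁻²·K⁻¹·mol⁻¹) / (36.295 kg·mol⁻¹):  [kg·m²·s⁻²·K⁻¹·mol⁻¹] / [kg·mol⁻¹] = m²·s⁻²·K⁻¹
The terms do not share a single dimension (m²·s⁻² vs m²·s⁻²·K⁻¹).

No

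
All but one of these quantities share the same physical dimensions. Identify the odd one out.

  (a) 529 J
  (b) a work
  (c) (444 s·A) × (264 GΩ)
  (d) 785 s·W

(c)

Work out the base dimensions of each:
  (a) J = N·m = kg·m²·s⁻²
  (b) [work] = kg·m²·s⁻²
  (c) [s·A] · [kg·m²·s⁻³·A⁻²] = kg·m²·s⁻²·A⁻¹
  (d) W·s = J·s⁻¹·s = kg·m²·s⁻²
All reduce to kg·m²·s⁻² except (c), which is kg·m²·s⁻²·A⁻¹.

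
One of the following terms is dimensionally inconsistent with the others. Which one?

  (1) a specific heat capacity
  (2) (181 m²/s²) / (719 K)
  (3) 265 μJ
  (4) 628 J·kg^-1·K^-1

(3)

Reduce each to base SI dimensions:
  (1) [specific heat capacity] = m²·s⁻²·K⁻¹
  (2) [m²·s⁻²] / [K] = m²·s⁻²·K⁻¹
  (3) J = N·m = kg·m²·s⁻²
  (4) J·kg⁻¹·K⁻¹ = N·m·kg⁻¹·K⁻¹ = m²·s⁻²·K⁻¹
All reduce to m²·s⁻²·K⁻¹ except (3), which is kg·m²·s⁻².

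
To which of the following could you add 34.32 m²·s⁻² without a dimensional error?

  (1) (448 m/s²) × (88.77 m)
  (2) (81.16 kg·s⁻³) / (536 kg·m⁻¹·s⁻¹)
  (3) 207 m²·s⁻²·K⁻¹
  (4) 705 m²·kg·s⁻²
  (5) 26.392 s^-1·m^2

(1)

Reference: m²·s⁻².
Each option:
  (1) [m·s⁻²] · [m] = m²·s⁻²  ← same
  (2) [kg·s⁻³] / [kg·m⁻¹·s⁻¹] = m·s⁻²
  (3) m²·s⁻²·K⁻¹
  (4) kg·m²·s⁻²
  (5) m²·s⁻¹
Only (1) matches m²·s⁻².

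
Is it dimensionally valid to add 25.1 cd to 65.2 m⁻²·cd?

No

Expand each in SI base units:
  25.1 cd:  cd
  65.2 m⁻²·cd:  m⁻²·cd
cd ≠ m⁻²·cd, so they cannot be added.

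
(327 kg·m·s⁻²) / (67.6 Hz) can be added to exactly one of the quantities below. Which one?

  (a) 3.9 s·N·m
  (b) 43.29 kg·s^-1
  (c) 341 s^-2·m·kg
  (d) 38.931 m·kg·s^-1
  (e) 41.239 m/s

Reference: [kg·m·s⁻²] / [s⁻¹] = kg·m·s⁻¹.
Each option:
  (a) N·m·s = kg·m·s⁻²·m·s = kg·m²·s⁻¹
  (b) kg·s⁻¹
  (c) kg·m·s⁻²
  (d) kg·m·s⁻¹  ← same
  (e) m·s⁻¹
Only (d) matches kg·m·s⁻¹.

(d)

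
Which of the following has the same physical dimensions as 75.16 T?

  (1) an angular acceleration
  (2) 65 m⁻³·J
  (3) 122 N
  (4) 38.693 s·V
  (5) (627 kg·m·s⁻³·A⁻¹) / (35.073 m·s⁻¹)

(5)

Reference: T = Wb·m⁻² = kg·s⁻²·A⁻¹.
Each option:
  (1) [angular acceleration] = s⁻²
  (2) J·m⁻³ = N·m·m⁻³ = kg·m⁻¹·s⁻²
  (3) N = kg·m·s⁻²
  (4) V·s = J·C⁻¹·s = kg·m²·s⁻²·A⁻¹
  (5) [kg·m·s⁻³·A⁻¹] / [m·s⁻¹] = kg·s⁻²·A⁻¹  ← same
Only (5) matches kg·s⁻²·A⁻¹.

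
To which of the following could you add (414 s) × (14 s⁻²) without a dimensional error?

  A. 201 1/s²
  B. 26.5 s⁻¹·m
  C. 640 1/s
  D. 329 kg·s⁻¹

C.

Reference: [s] · [s⁻²] = s⁻¹.
Each option:
  A. s⁻²
  B. m·s⁻¹
  C. s⁻¹  ← same
  D. kg·s⁻¹
Only C. matches s⁻¹.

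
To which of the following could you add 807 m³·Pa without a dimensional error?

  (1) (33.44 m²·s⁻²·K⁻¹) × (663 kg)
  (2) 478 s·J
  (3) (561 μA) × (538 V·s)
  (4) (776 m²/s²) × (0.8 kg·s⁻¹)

Reference: Pa·m³ = N·m⁻²·m³ = kg·m²·s⁻².
Each option:
  (1) [m²·s⁻²·K⁻¹] · [kg] = kg·m²·s⁻²·K⁻¹
  (2) J·s = N·m·s = kg·m²·s⁻¹
  (3) [A] · [kg·m²·s⁻²·A⁻¹] = kg·m²·s⁻²  ← same
  (4) [m²·s⁻²] · [kg·s⁻¹] = kg·m²·s⁻³
Only (3) matches kg·m²·s⁻².

(3)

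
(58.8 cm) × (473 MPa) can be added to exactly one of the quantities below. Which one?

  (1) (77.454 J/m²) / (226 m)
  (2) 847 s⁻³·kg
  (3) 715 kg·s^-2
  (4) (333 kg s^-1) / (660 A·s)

(3)

Reference: [m] · [kg·m⁻¹·s⁻²] = kg·s⁻².
Each option:
  (1) [kg·s⁻²] / [m] = kg·m⁻¹·s⁻²
  (2) kg·s⁻³
  (3) kg·s⁻²  ← same
  (4) [kg·s⁻¹] / [s·A] = kg·s⁻²·A⁻¹
Only (3) matches kg·s⁻².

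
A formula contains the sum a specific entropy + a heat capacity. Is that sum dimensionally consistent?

No

In SI base units:
  a specific entropy:  [specific entropy] = m²·s⁻²·K⁻¹
  a heat capacity:  [heat capacity] = kg·m²·s⁻²·K⁻¹
m²·s⁻²·K⁻¹ ≠ kg·m²·s⁻²·K⁻¹, so they cannot be added.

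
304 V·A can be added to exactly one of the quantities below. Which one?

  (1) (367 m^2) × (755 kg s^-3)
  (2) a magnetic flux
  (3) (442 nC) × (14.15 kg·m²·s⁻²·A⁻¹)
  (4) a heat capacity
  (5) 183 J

Reference: V·A = J·C⁻¹·A = kg·m²·s⁻³.
Each option:
  (1) [m²] · [kg·s⁻³] = kg·m²·s⁻³  ← same
  (2) [magnetic flux] = kg·m²·s⁻²·A⁻¹
  (3) [s·A] · [kg·m²·s⁻²·A⁻¹] = kg·m²·s⁻¹
  (4) [heat capacity] = kg·m²·s⁻²·K⁻¹
  (5) J = N·m = kg·m²·s⁻²
Only (1) matches kg·m²·s⁻³.

(1)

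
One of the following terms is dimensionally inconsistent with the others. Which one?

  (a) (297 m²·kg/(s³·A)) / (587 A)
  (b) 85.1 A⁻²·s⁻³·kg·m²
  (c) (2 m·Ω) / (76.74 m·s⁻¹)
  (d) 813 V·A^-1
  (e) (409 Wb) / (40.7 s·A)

(c)

In SI base units:
  (a) [kg·m²·s⁻³·A⁻¹] / [A] = kg·m²·s⁻³·A⁻²
  (b) kg·m²·s⁻³·A⁻²
  (c) [kg·m³·s⁻³·A⁻²] / [m·s⁻¹] = kg·m²·s⁻²·A⁻²
  (d) V·A⁻¹ = J·C⁻¹·A⁻¹ = kg·m²·s⁻³·A⁻²
  (e) [kg·m²·s⁻²·A⁻¹] / [s·A] = kg·m²·s⁻³·A⁻²
All reduce to kg·m²·s⁻³·A⁻² except (c), which is kg·m²·s⁻²·A⁻².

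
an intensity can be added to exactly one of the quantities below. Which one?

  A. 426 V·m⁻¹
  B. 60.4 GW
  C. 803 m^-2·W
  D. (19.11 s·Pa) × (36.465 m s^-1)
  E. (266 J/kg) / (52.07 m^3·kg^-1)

C.

Reference: [intensity] = kg·s⁻³.
Each option:
  A. V·m⁻¹ = J·C⁻¹·m⁻¹ = kg·m·s⁻³·A⁻¹
  B. W = J·s⁻¹ = kg·m²·s⁻³
  C. W·m⁻² = J·s⁻¹·m⁻² = kg·s⁻³  ← same
  D. [kg·m⁻¹·s⁻¹] · [m·s⁻¹] = kg·s⁻²
  E. [m²·s⁻²] / [kg⁻¹·m³] = kg·m⁻¹·s⁻²
Only C. matches kg·s⁻³.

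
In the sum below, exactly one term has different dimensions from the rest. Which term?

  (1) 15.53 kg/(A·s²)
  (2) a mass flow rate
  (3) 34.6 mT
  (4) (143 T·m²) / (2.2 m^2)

Expand each in SI base units:
  (1) kg·s⁻²·A⁻¹
  (2) [mass flow rate] = kg·s⁻¹
  (3) T = Wb·m⁻² = kg·s⁻²·A⁻¹
  (4) [kg·m²·s⁻²·A⁻¹] / [m²] = kg·s⁻²·A⁻¹
All reduce to kg·s⁻²·A⁻¹ except (2), which is kg·s⁻¹.

(2)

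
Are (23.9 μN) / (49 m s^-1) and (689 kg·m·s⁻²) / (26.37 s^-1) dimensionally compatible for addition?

No

Work out the base dimensions of each:
  (23.9 μN) / (49 m s^-1):  [kg·m·s⁻²] / [m·s⁻¹] = kg·s⁻¹
  (689 kg·m·s⁻²) / (26.37 s^-1):  [kg·m·s⁻²] / [s⁻¹] = kg·m·s⁻¹
kg·s⁻¹ ≠ kg·m·s⁻¹, so they cannot be added.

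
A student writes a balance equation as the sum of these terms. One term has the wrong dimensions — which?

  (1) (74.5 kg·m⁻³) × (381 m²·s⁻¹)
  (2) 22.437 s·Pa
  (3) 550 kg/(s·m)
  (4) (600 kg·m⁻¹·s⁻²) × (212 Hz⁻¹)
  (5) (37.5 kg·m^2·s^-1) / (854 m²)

(5)

In SI base units:
  (1) [kg·m⁻³] · [m²·s⁻¹] = kg·m⁻¹·s⁻¹
  (2) Pa·s = N·m⁻²·s = kg·m⁻¹·s⁻¹
  (3) kg·m⁻¹·s⁻¹
  (4) [kg·m⁻¹·s⁻²] · [s] = kg·m⁻¹·s⁻¹
  (5) [kg·m²·s⁻¹] / [m²] = kg·s⁻¹
All reduce to kg·m⁻¹·s⁻¹ except (5), which is kg·s⁻¹.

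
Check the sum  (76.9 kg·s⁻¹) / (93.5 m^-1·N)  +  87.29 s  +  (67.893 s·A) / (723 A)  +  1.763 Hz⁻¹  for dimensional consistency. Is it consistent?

Yes

Dimensions:
  (76.9 kg·s⁻¹) / (93.5 m^-1·N):  [kg·s⁻¹] / [kg·s⁻²] = s
  87.29 s:  s
  (67.893 s·A) / (723 A):  [s·A] / [A] = s
  1.763 Hz⁻¹:  Hz⁻¹ = (s⁻¹)⁻¹ = s
Every term reduces to s.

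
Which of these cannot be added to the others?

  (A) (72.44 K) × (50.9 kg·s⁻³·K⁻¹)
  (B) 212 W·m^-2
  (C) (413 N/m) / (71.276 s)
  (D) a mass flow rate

In SI base units:
  (A) [K] · [kg·s⁻³·K⁻¹] = kg·s⁻³
  (B) W·m⁻² = J·s⁻¹·m⁻² = kg·s⁻³
  (C) [kg·s⁻²] / [s] = kg·s⁻³
  (D) [mass flow rate] = kg·s⁻¹
All reduce to kg·s⁻³ except (D), which is kg·s⁻¹.

(D)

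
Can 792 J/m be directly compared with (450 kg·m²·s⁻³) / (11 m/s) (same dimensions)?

Dimensions:
  792 J/m:  J·m⁻¹ = N·m·m⁻¹ = kg·m·s⁻²
  (450 kg·m²·s⁻³) / (11 m/s):  [kg·m²·s⁻³] / [m·s⁻¹] = kg·m·s⁻²
Both are kg·m·s⁻², so they have the same dimensions and can be added.

Yes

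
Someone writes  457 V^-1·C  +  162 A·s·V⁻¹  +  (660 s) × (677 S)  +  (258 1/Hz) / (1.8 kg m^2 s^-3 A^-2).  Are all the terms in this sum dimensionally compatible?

Reduce each to base SI dimensions:
  457 V^-1·C:  C·V⁻¹ = s·A·(J·C⁻¹)⁻¹ = kg⁻¹·m⁻²·s⁴·A²
  162 A·s·V⁻¹:  A·s·V⁻¹ = A·s·(J·C⁻¹)⁻¹ = kg⁻¹·m⁻²·s⁴·A²
  (660 s) × (677 S):  [s] · [kg⁻¹·m⁻²·s³·A²] = kg⁻¹·m⁻²·s⁴·A²
  (258 1/Hz) / (1.8 kg m^2 s^-3 A^-2):  [s] / [kg·m²·s⁻³·A⁻²] = kg⁻¹·m⁻²·s⁴·A²
Every term reduces to kg⁻¹·m⁻²·s⁴·A².

Yes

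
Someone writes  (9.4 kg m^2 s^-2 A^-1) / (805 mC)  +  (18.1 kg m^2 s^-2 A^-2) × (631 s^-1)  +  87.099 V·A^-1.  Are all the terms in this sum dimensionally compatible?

Yes

Expand each in SI base units:
  (9.4 kg m^2 s^-2 A^-1) / (805 mC):  [kg·m²·s⁻²·A⁻¹] / [s·A] = kg·m²·s⁻³·A⁻²
  (18.1 kg m^2 s^-2 A^-2) × (631 s^-1):  [kg·m²·s⁻²·A⁻²] · [s⁻¹] = kg·m²·s⁻³·A⁻²
  87.099 V·A^-1:  V·A⁻¹ = J·C⁻¹·A⁻¹ = kg·m²·s⁻³·A⁻²
Every term reduces to kg·m²·s⁻³·A⁻².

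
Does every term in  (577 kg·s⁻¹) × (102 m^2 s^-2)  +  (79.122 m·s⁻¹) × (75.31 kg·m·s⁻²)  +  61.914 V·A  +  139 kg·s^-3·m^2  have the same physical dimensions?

Reduce each to base SI dimensions:
  (577 kg·s⁻¹) × (102 m^2 s^-2):  [kg·s⁻¹] · [m²·s⁻²] = kg·m²·s⁻³
  (79.122 m·s⁻¹) × (75.31 kg·m·s⁻²):  [m·s⁻¹] · [kg·m·s⁻²] = kg·m²·s⁻³
  61.914 V·A:  V·A = J·C⁻¹·A = kg·m²·s⁻³
  139 kg·s^-3·m^2:  kg·m²·s⁻³
Every term reduces to kg·m²·s⁻³.

Yes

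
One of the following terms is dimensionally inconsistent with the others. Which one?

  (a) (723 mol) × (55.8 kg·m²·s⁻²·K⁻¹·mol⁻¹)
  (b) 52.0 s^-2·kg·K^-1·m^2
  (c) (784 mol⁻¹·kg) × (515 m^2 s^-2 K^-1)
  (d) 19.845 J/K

In SI base units:
  (a) [mol] · [kg·m²·s⁻²·K⁻¹·mol⁻¹] = kg·m²·s⁻²·K⁻¹
  (b) kg·m²·s⁻²·K⁻¹
  (c) [kg·mol⁻¹] · [m²·s⁻²·K⁻¹] = kg·m²·s⁻²·K⁻¹·mol⁻¹
  (d) J·K⁻¹ = N·m·K⁻¹ = kg·m²·s⁻²·K⁻¹
All reduce to kg·m²·s⁻²·K⁻¹ except (c), which is kg·m²·s⁻²·K⁻¹·mol⁻¹.

(c)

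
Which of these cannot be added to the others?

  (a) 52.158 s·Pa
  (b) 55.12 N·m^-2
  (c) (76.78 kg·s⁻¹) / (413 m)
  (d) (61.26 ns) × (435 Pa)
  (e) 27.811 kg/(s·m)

(b)

Work out the base dimensions of each:
  (a) Pa·s = N·m⁻²·s = kg·m⁻¹·s⁻¹
  (b) N·m⁻² = kg·m·s⁻²·m⁻² = kg·m⁻¹·s⁻²
  (c) [kg·s⁻¹] / [m] = kg·m⁻¹·s⁻¹
  (d) [s] · [kg·m⁻¹·s⁻²] = kg·m⁻¹·s⁻¹
  (e) kg·m⁻¹·s⁻¹
All reduce to kg·m⁻¹·s⁻¹ except (b), which is kg·m⁻¹·s⁻².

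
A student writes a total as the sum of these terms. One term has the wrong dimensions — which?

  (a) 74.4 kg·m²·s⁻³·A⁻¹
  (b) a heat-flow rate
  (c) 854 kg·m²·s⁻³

(a)

Reduce each to base SI dimensions:
  (a) kg·m²·s⁻³·A⁻¹
  (b) [heat-flow rate] = kg·m²·s⁻³
  (c) kg·m²·s⁻³
All reduce to kg·m²·s⁻³ except (a), which is kg·m²·s⁻³·A⁻¹.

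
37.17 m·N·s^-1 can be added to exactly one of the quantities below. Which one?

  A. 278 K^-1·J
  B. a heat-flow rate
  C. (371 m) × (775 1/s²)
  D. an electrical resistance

Reference: N·m·s⁻¹ = kg·m·s⁻²·m·s⁻¹ = kg·m²·s⁻³.
Each option:
  A. J·K⁻¹ = N·m·K⁻¹ = kg·m²·s⁻²·K⁻¹
  B. [heat-flow rate] = kg·m²·s⁻³  ← same
  C. [m] · [s⁻²] = m·s⁻²
  D. [electrical resistance] = kg·m²·s⁻³·A⁻²
Only B. matches kg·m²·s⁻³.

B.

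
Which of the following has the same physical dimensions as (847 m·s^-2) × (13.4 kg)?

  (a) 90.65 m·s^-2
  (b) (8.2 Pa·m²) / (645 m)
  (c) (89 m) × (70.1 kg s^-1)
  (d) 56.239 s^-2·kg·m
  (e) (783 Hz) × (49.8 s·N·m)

(d)

Reference: [m·s⁻²] · [kg] = kg·m·s⁻².
Each option:
  (a) m·s⁻²
  (b) [kg·m·s⁻²] / [m] = kg·s⁻²
  (c) [m] · [kg·s⁻¹] = kg·m·s⁻¹
  (d) kg·m·s⁻²  ← same
  (e) [s⁻¹] · [kg·m²·s⁻¹] = kg·m²·s⁻²
Only (d) matches kg·m·s⁻².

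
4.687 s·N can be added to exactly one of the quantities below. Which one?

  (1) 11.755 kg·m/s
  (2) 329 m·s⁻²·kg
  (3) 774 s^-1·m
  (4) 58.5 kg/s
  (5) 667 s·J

(1)

Reference: N·s = kg·m·s⁻²·s = kg·m·s⁻¹.
Each option:
  (1) kg·m·s⁻¹  ← same
  (2) kg·m·s⁻²
  (3) m·s⁻¹
  (4) kg·s⁻¹
  (5) J·s = N·m·s = kg·m²·s⁻¹
Only (1) matches kg·m·s⁻¹.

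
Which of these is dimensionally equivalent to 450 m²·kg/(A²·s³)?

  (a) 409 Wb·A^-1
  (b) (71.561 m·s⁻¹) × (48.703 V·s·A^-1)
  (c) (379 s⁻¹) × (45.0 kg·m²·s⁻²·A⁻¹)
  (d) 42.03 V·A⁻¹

(d)

Reference: kg·m²·s⁻³·A⁻².
Each option:
  (a) Wb·A⁻¹ = V·s·A⁻¹ = kg·m²·s⁻²·A⁻²
  (b) [m·s⁻¹] · [kg·m²·s⁻²·A⁻²] = kg·m³·s⁻³·A⁻²
  (c) [s⁻¹] · [kg·m²·s⁻²·A⁻¹] = kg·m²·s⁻³·A⁻¹
  (d) V·A⁻¹ = J·C⁻¹·A⁻¹ = kg·m²·s⁻³·A⁻²  ← same
Only (d) matches kg·m²·s⁻³·A⁻².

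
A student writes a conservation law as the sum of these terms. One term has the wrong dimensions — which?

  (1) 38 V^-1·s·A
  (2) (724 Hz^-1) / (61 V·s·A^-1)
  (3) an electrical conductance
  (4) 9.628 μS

Expand each in SI base units:
  (1) A·s·V⁻¹ = A·s·(J·C⁻¹)⁻¹ = kg⁻¹·m⁻²·s⁴·A²
  (2) [s] / [kg·m²·s⁻²·A⁻²] = kg⁻¹·m⁻²·s³·A²
  (3) [electrical conductance] = kg⁻¹·m⁻²·s³·A²
  (4) S = Ω⁻¹ = kg⁻¹·m⁻²·s³·A²
All reduce to kg⁻¹·m⁻²·s³·A² except (1), which is kg⁻¹·m⁻²·s⁴·A².

(1)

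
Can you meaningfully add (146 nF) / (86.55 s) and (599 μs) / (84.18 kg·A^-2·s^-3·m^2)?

No

Dimensions:
  (146 nF) / (86.55 s):  [kg⁻¹·m⁻²·s⁴·A²] / [s] = kg⁻¹·m⁻²·s³·A²
  (599 μs) / (84.18 kg·A^-2·s^-3·m^2):  [s] / [kg·m²·s⁻³·A⁻²] = kg⁻¹·m⁻²·s⁴·A²
kg⁻¹·m⁻²·s³·A² ≠ kg⁻¹·m⁻²·s⁴·A², so they cannot be added.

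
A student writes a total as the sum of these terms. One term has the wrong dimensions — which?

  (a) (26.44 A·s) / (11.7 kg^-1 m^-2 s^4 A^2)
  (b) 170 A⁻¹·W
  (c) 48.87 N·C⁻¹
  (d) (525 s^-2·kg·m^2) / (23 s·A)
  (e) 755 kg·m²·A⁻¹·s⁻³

(c)

Reduce each to base SI dimensions:
  (a) [s·A] / [kg⁻¹·m⁻²·s⁴·A²] = kg·m²·s⁻³·A⁻¹
  (b) W·A⁻¹ = J·s⁻¹·A⁻¹ = kg·m²·s⁻³·A⁻¹
  (c) N·C⁻¹ = kg·m·s⁻²·(s·A)⁻¹ = kg·m·s⁻³·A⁻¹
  (d) [kg·m²·s⁻²] / [s·A] = kg·m²·s⁻³·A⁻¹
  (e) kg·m²·s⁻³·A⁻¹
All reduce to kg·m²·s⁻³·A⁻¹ except (c), which is kg·m·s⁻³·A⁻¹.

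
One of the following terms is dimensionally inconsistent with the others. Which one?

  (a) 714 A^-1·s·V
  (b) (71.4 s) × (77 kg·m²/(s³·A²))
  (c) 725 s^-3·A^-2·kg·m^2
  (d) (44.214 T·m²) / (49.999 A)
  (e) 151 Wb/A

Reduce each to base SI dimensions:
  (a) V·s·A⁻¹ = J·C⁻¹·s·A⁻¹ = kg·m²·s⁻²·A⁻²
  (b) [s] · [kg·m²·s⁻³·A⁻²] = kg·m²·s⁻²·A⁻²
  (c) kg·m²·s⁻³·A⁻²
  (d) [kg·m²·s⁻²·A⁻¹] / [A] = kg·m²·s⁻²·A⁻²
  (e) Wb·A⁻¹ = V·s·A⁻¹ = kg·m²·s⁻²·A⁻²
All reduce to kg·m²·s⁻²·A⁻² except (c), which is kg·m²·s⁻³·A⁻².

(c)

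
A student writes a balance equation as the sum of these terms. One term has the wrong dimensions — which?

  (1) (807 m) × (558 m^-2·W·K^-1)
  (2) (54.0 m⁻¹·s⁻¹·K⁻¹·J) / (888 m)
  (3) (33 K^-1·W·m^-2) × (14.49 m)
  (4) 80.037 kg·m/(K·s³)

(2)

Expand each in SI base units:
  (1) [m] · [kg·s⁻³·K⁻¹] = kg·m·s⁻³·K⁻¹
  (2) [kg·m·s⁻³·K⁻¹] / [m] = kg·s⁻³·K⁻¹
  (3) [kg·s⁻³·K⁻¹] · [m] = kg·m·s⁻³·K⁻¹
  (4) kg·m·s⁻³·K⁻¹
All reduce to kg·m·s⁻³·K⁻¹ except (2), which is kg·s⁻³·K⁻¹.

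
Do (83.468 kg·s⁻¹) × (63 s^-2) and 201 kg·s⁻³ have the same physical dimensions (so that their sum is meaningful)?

Yes

Expand each in SI base units:
  (83.468 kg·s⁻¹) × (63 s^-2):  [kg·s⁻¹] · [s⁻²] = kg·s⁻³
  201 kg·s⁻³:  kg·s⁻³
Both are kg·s⁻³, so they have the same dimensions and can be added.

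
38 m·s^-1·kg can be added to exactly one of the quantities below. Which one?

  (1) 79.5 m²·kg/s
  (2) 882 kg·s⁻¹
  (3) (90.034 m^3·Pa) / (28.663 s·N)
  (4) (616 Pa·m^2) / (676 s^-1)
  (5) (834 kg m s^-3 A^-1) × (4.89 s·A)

(4)

Reference: kg·m·s⁻¹.
Each option:
  (1) kg·m²·s⁻¹
  (2) kg·s⁻¹
  (3) [kg·m²·s⁻²] / [kg·m·s⁻¹] = m·s⁻¹
  (4) [kg·m·s⁻²] / [s⁻¹] = kg·m·s⁻¹  ← same
  (5) [kg·m·s⁻³·A⁻¹] · [s·A] = kg·m·s⁻²
Only (4) matches kg·m·s⁻¹.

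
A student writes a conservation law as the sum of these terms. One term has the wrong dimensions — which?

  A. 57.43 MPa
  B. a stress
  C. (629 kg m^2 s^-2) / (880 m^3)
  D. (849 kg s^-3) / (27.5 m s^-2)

D.

In SI base units:
  A. Pa = N·m⁻² = kg·m⁻¹·s⁻²
  B. [stress] = kg·m⁻¹·s⁻²
  C. [kg·m²·s⁻²] / [m³] = kg·m⁻¹·s⁻²
  D. [kg·s⁻³] / [m·s⁻²] = kg·m⁻¹·s⁻¹
All reduce to kg·m⁻¹·s⁻² except D., which is kg·m⁻¹·s⁻¹.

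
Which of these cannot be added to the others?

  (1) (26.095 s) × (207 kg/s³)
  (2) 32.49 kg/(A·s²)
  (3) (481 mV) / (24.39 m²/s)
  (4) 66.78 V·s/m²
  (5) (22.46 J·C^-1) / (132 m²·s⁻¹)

(1)

In SI base units:
  (1) [s] · [kg·s⁻³] = kg·s⁻²
  (2) kg·s⁻²·A⁻¹
  (3) [kg·m²·s⁻³·A⁻¹] / [m²·s⁻¹] = kg·s⁻²·A⁻¹
  (4) V·s·m⁻² = J·C⁻¹·s·m⁻² = kg·s⁻²·A⁻¹
  (5) [kg·m²·s⁻³·A⁻¹] / [m²·s⁻¹] = kg·s⁻²·A⁻¹
All reduce to kg·s⁻²·A⁻¹ except (1), which is kg·s⁻².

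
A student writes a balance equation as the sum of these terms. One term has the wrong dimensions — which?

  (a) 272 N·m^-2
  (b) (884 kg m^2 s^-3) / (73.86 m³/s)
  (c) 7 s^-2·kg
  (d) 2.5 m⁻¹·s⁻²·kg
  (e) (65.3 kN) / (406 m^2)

(c)

Dimensions:
  (a) N·m⁻² = kg·m·s⁻²·m⁻² = kg·m⁻¹·s⁻²
  (b) [kg·m²·s⁻³] / [m³·s⁻¹] = kg·m⁻¹·s⁻²
  (c) kg·s⁻²
  (d) kg·m⁻¹·s⁻²
  (e) [kg·m·s⁻²] / [m²] = kg·m⁻¹·s⁻²
All reduce to kg·m⁻¹·s⁻² except (c), which is kg·s⁻².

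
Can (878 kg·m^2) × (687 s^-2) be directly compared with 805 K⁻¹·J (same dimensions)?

Reduce each to base SI dimensions:
  (878 kg·m^2) × (687 s^-2):  [kg·m²] · [s⁻²] = kg·m²·s⁻²
  805 K⁻¹·J:  J·K⁻¹ = N·m·K⁻¹ = kg·m²·s⁻²·K⁻¹
kg·m²·s⁻² ≠ kg·m²·s⁻²·K⁻¹, so they cannot be added.

No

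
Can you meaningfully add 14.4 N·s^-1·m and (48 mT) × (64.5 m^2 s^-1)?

Reduce each to base SI dimensions:
  14.4 N·s^-1·m:  N·m·s⁻¹ = kg·m·s⁻²·m·s⁻¹ = kg·m²·s⁻³
  (48 mT) × (64.5 m^2 s^-1):  [kg·s⁻²·A⁻¹] · [m²·s⁻¹] = kg·m²·s⁻³·A⁻¹
kg·m²·s⁻³ ≠ kg·m²·s⁻³·A⁻¹, so they cannot be added.

No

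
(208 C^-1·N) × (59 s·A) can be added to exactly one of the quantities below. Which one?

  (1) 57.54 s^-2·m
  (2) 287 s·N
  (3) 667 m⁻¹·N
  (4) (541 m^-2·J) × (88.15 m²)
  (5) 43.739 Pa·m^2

(5)

Reference: [kg·m·s⁻³·A⁻¹] · [s·A] = kg·m·s⁻².
Each option:
  (1) m·s⁻²
  (2) N·s = kg·m·s⁻²·s = kg·m·s⁻¹
  (3) N·m⁻¹ = kg·m·s⁻²·m⁻¹ = kg·s⁻²
  (4) [kg·s⁻²] · [m²] = kg·m²·s⁻²
  (5) Pa·m² = N·m⁻²·m² = kg·m·s⁻²  ← same
Only (5) matches kg·m·s⁻².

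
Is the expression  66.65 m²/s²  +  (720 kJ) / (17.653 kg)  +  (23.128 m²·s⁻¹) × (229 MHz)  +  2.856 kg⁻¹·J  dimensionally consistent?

Yes

Dimensions:
  66.65 m²/s²:  m²·s⁻²
  (720 kJ) / (17.653 kg):  [kg·m²·s⁻²] / [kg] = m²·s⁻²
  (23.128 m²·s⁻¹) × (229 MHz):  [m²·s⁻¹] · [s⁻¹] = m²·s⁻²
  2.856 kg⁻¹·J:  J·kg⁻¹ = N·m·kg⁻¹ = m²·s⁻²
Every term reduces to m²·s⁻².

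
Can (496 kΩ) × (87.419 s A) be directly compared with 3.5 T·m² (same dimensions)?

Reduce each to base SI dimensions:
  (496 kΩ) × (87.419 s A):  [kg·m²·s⁻³·A⁻²] · [s·A] = kg·m²·s⁻²·A⁻¹
  3.5 T·m²:  T·m² = Wb·m⁻²·m² = kg·m²·s⁻²·A⁻¹
Both are kg·m²·s⁻²·A⁻¹, so they have the same dimensions and can be added.

Yes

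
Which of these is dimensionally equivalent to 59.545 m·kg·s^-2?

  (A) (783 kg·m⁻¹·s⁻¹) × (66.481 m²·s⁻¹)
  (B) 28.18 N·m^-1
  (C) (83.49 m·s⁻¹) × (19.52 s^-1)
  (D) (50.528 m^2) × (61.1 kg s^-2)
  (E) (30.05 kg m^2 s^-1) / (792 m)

Reference: kg·m·s⁻².
Each option:
  (A) [kg·m⁻¹·s⁻¹] · [m²·s⁻¹] = kg·m·s⁻²  ← same
  (B) N·m⁻¹ = kg·m·s⁻²·m⁻¹ = kg·s⁻²
  (C) [m·s⁻¹] · [s⁻¹] = m·s⁻²
  (D) [m²] · [kg·s⁻²] = kg·m²·s⁻²
  (E) [kg·m²·s⁻¹] / [m] = kg·m·s⁻¹
Only (A) matches kg·m·s⁻².

(A)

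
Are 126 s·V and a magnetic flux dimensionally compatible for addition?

Yes

Expand each in SI base units:
  126 s·V:  V·s = J·C⁻¹·s = kg·m²·s⁻²·A⁻¹
  a magnetic flux:  [magnetic flux] = kg·m²·s⁻²·A⁻¹
Both are kg·m²·s⁻²·A⁻¹, so they have the same dimensions and can be added.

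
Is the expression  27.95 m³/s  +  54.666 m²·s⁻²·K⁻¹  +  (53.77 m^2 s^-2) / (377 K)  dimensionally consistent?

No

Dimensions:
  27.95 m³/s:  m³·s⁻¹
  54.666 m²·s⁻²·K⁻¹:  m²·s⁻²·K⁻¹
  (53.77 m^2 s^-2) / (377 K):  [m²·s⁻²] / [K] = m²·s⁻²·K⁻¹
The terms do not share a single dimension (m²·s⁻²·K⁻¹ vs m³·s⁻¹).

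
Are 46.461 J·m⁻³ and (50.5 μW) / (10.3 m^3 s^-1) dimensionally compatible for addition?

Yes

Reduce each to base SI dimensions:
  46.461 J·m⁻³:  J·m⁻³ = N·m·m⁻³ = kg·m⁻¹·s⁻²
  (50.5 μW) / (10.3 m^3 s^-1):  [kg·m²·s⁻³] / [m³·s⁻¹] = kg·m⁻¹·s⁻²
Both are kg·m⁻¹·s⁻², so they have the same dimensions and can be added.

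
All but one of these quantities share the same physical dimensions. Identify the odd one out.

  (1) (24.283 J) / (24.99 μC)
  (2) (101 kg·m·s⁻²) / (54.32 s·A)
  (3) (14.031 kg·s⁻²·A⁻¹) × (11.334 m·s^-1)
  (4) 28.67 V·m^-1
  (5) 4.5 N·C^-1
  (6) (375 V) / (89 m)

Reduce each to base SI dimensions:
  (1) [kg·m²·s⁻²] / [s·A] = kg·m²·s⁻³·A⁻¹
  (2) [kg·m·s⁻²] / [s·A] = kg·m·s⁻³·A⁻¹
  (3) [kg·s⁻²·A⁻¹] · [m·s⁻¹] = kg·m·s⁻³·A⁻¹
  (4) V·m⁻¹ = J·C⁻¹·m⁻¹ = kg·m·s⁻³·A⁻¹
  (5) N·C⁻¹ = kg·m·s⁻²·(s·A)⁻¹ = kg·m·s⁻³·A⁻¹
  (6) [kg·m²·s⁻³·A⁻¹] / [m] = kg·m·s⁻³·A⁻¹
All reduce to kg·m·s⁻³·A⁻¹ except (1), which is kg·m²·s⁻³·A⁻¹.

(1)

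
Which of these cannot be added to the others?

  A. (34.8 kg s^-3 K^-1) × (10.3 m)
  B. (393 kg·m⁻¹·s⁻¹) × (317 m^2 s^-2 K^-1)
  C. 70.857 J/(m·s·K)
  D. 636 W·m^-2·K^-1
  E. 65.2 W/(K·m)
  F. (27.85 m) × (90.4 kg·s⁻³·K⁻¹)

Work out the base dimensions of each:
  A. [kg·s⁻³·K⁻¹] · [m] = kg·m·s⁻³·K⁻¹
  B. [kg·m⁻¹·s⁻¹] · [m²·s⁻²·K⁻¹] = kg·m·s⁻³·K⁻¹
  C. J·s⁻¹·m⁻¹·K⁻¹ = N·m·s⁻¹·m⁻¹·K⁻¹ = kg·m·s⁻³·K⁻¹
  D. W·m⁻²·K⁻¹ = J·s⁻¹·m⁻²·K⁻¹ = kg·s⁻³·K⁻¹
  E. W·m⁻¹·K⁻¹ = J·s⁻¹·m⁻¹·K⁻¹ = kg·m·s⁻³·K⁻¹
  F. [m] · [kg·s⁻³·K⁻¹] = kg·m·s⁻³·K⁻¹
All reduce to kg·m·s⁻³·K⁻¹ except D., which is kg·s⁻³·K⁻¹.

D.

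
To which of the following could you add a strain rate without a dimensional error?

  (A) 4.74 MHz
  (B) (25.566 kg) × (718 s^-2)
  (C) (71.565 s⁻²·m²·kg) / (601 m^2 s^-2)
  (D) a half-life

(A)

Reference: [strain rate] = s⁻¹.
Each option:
  (A) Hz = s⁻¹  ← same
  (B) [kg] · [s⁻²] = kg·s⁻²
  (C) [kg·m²·s⁻²] / [m²·s⁻²] = kg
  (D) [half-life] = s
Only (A) matches s⁻¹.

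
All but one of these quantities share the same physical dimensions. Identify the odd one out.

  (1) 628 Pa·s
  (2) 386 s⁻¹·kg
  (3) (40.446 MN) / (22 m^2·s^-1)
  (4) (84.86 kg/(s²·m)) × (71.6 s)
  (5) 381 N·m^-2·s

Expand each in SI base units:
  (1) Pa·s = N·m⁻²·s = kg·m⁻¹·s⁻¹
  (2) kg·s⁻¹
  (3) [kg·m·s⁻²] / [m²·s⁻¹] = kg·m⁻¹·s⁻¹
  (4) [kg·m⁻¹·s⁻²] · [s] = kg·m⁻¹·s⁻¹
  (5) N·s·m⁻² = kg·m·s⁻²·s·m⁻² = kg·m⁻¹·s⁻¹
All reduce to kg·m⁻¹·s⁻¹ except (2), which is kg·s⁻¹.

(2)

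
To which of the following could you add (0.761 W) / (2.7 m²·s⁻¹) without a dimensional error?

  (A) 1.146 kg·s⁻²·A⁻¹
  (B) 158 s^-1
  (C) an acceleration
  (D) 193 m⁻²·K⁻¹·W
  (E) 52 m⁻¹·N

(E)

Reference: [kg·m²·s⁻³] / [m²·s⁻¹] = kg·s⁻².
Each option:
  (A) kg·s⁻²·A⁻¹
  (B) s⁻¹
  (C) [acceleration] = m·s⁻²
  (D) W·m⁻²·K⁻¹ = J·s⁻¹·m⁻²·K⁻¹ = kg·s⁻³·K⁻¹
  (E) N·m⁻¹ = kg·m·s⁻²·m⁻¹ = kg·s⁻²  ← same
Only (E) matches kg·s⁻².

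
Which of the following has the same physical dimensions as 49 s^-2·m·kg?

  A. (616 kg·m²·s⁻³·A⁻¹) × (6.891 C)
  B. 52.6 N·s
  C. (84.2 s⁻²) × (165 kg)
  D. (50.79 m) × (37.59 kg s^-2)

D.

Reference: kg·m·s⁻².
Each option:
  A. [kg·m²·s⁻³·A⁻¹] · [s·A] = kg·m²·s⁻²
  B. N·s = kg·m·s⁻²·s = kg·m·s⁻¹
  C. [s⁻²] · [kg] = kg·s⁻²
  D. [m] · [kg·s⁻²] = kg·m·s⁻²  ← same
Only D. matches kg·m·s⁻².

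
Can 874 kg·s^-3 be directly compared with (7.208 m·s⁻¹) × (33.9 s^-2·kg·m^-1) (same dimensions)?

Work out the base dimensions of each:
  874 kg·s^-3:  kg·s⁻³
  (7.208 m·s⁻¹) × (33.9 s^-2·kg·m^-1):  [m·s⁻¹] · [kg·m⁻¹·s⁻²] = kg·s⁻³
Both are kg·s⁻³, so they have the same dimensions and can be added.

Yes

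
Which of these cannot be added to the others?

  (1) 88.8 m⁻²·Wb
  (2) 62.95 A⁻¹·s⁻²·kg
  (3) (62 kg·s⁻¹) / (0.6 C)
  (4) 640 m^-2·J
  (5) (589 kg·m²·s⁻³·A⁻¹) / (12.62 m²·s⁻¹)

(4)

Expand each in SI base units:
  (1) Wb·m⁻² = V·s·m⁻² = kg·s⁻²·A⁻¹
  (2) kg·s⁻²·A⁻¹
  (3) [kg·s⁻¹] / [s·A] = kg·s⁻²·A⁻¹
  (4) J·m⁻² = N·m·m⁻² = kg·s⁻²
  (5) [kg·m²·s⁻³·A⁻¹] / [m²·s⁻¹] = kg·s⁻²·A⁻¹
All reduce to kg·s⁻²·A⁻¹ except (4), which is kg·s⁻².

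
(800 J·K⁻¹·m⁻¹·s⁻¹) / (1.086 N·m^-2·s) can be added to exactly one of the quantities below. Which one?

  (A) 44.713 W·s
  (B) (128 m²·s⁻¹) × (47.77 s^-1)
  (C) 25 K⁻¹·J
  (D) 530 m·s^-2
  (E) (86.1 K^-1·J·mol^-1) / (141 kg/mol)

Reference: [kg·m·s⁻³·K⁻¹] / [kg·m⁻¹·s⁻¹] = m²·s⁻²·K⁻¹.
Each option:
  (A) W·s = J·s⁻¹·s = kg·m²·s⁻²
  (B) [m²·s⁻¹] · [s⁻¹] = m²·s⁻²
  (C) J·K⁻¹ = N·m·K⁻¹ = kg·m²·s⁻²·K⁻¹
  (D) m·s⁻²
  (E) [kg·m²·s⁻²·K⁻¹·mol⁻¹] / [kg·mol⁻¹] = m²·s⁻²·K⁻¹  ← same
Only (E) matches m²·s⁻²·K⁻¹.

(E)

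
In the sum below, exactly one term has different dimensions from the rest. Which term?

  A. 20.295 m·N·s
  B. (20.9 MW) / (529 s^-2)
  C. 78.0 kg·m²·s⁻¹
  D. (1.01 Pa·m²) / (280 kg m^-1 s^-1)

D.

Expand each in SI base units:
  A. N·m·s = kg·m·s⁻²·m·s = kg·m²·s⁻¹
  B. [kg·m²·s⁻³] / [s⁻²] = kg·m²·s⁻¹
  C. kg·m²·s⁻¹
  D. [kg·m·s⁻²] / [kg·m⁻¹·s⁻¹] = m²·s⁻¹
All reduce to kg·m²·s⁻¹ except D., which is m²·s⁻¹.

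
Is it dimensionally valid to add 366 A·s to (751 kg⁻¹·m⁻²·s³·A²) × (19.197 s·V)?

Yes

Dimensions:
  366 A·s:  A·s = s·A
  (751 kg⁻¹·m⁻²·s³·A²) × (19.197 s·V):  [kg⁻¹·m⁻²·s³·A²] · [kg·m²·s⁻²·A⁻¹] = s·A
Both are s·A, so they have the same dimensions and can be added.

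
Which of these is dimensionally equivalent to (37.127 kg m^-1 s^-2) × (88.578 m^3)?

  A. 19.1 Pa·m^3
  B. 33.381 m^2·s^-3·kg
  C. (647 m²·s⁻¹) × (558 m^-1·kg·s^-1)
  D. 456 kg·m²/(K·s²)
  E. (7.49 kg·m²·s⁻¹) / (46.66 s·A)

Reference: [kg·m⁻¹·s⁻²] · [m³] = kg·m²·s⁻².
Each option:
  A. Pa·m³ = N·m⁻²·m³ = kg·m²·s⁻²  ← same
  B. kg·m²·s⁻³
  C. [m²·s⁻¹] · [kg·m⁻¹·s⁻¹] = kg·m·s⁻²
  D. kg·m²·s⁻²·K⁻¹
  E. [kg·m²·s⁻¹] / [s·A] = kg·m²·s⁻²·A⁻¹
Only A. matches kg·m²·s⁻².

A.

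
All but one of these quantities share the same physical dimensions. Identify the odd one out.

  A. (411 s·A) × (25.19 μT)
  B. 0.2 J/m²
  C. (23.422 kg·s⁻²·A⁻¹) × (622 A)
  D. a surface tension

A.

Dimensions:
  A. [s·A] · [kg·s⁻²·A⁻¹] = kg·s⁻¹
  B. J·m⁻² = N·m·m⁻² = kg·s⁻²
  C. [kg·s⁻²·A⁻¹] · [A] = kg·s⁻²
  D. [surface tension] = kg·s⁻²
All reduce to kg·s⁻² except A., which is kg·s⁻¹.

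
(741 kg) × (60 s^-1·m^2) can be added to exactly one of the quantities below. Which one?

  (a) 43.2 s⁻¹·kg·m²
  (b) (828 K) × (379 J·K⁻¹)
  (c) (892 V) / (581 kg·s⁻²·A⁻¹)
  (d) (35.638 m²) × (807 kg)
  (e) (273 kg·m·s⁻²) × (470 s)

(a)

Reference: [kg] · [m²·s⁻¹] = kg·m²·s⁻¹.
Each option:
  (a) kg·m²·s⁻¹  ← same
  (b) [K] · [kg·m²·s⁻²·K⁻¹] = kg·m²·s⁻²
  (c) [kg·m²·s⁻³·A⁻¹] / [kg·s⁻²·A⁻¹] = m²·s⁻¹
  (d) [m²] · [kg] = kg·m²
  (e) [kg·m·s⁻²] · [s] = kg·m·s⁻¹
Only (a) matches kg·m²·s⁻¹.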